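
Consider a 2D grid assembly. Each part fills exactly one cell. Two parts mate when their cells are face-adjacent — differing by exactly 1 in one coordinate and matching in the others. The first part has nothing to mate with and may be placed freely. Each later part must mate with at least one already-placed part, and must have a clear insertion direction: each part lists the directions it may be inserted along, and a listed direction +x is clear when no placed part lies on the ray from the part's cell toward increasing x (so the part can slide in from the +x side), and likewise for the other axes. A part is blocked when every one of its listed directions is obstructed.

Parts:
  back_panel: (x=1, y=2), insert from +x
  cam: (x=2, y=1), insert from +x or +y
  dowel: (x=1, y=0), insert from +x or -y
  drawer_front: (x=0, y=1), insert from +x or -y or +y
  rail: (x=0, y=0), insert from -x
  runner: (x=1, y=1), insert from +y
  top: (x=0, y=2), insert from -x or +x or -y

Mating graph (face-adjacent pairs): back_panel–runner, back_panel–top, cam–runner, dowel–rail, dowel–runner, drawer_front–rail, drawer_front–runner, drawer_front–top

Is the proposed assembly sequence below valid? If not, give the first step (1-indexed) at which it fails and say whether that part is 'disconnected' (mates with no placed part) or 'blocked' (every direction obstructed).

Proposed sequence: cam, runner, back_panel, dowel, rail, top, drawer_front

Invalid at step 7 (blocked)

1. cam@(2, 1) [+x clear] — {cam}
2. runner@(1, 1) [+y clear] — {cam, runner}
3. back_panel@(1, 2) [+x clear] — {back_panel, cam, runner}
4. dowel@(1, 0) [+x clear] — {back_panel, cam, dowel, runner}
5. rail@(0, 0) [-x clear] — {back_panel, cam, dowel, rail, runner}
6. top@(0, 2) [-x clear] — {back_panel, cam, dowel, rail, runner, top}
7. drawer_front@(0, 1) — +x/-y/+y all obstructed ⇒ blocked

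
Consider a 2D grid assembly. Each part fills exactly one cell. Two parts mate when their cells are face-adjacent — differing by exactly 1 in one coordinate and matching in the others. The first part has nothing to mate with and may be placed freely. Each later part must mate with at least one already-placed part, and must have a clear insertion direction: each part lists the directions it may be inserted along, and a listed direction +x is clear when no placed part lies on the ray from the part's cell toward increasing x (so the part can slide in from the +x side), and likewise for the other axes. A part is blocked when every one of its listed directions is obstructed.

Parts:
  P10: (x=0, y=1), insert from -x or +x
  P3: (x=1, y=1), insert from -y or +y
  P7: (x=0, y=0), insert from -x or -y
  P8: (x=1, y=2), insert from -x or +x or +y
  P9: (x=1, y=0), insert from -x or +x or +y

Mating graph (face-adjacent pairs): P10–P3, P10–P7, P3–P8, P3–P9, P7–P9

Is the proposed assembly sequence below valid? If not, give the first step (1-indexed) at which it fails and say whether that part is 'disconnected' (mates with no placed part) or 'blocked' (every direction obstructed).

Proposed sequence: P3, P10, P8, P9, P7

1. P3@(1, 1) [-y clear] — {P3}
2. P10@(0, 1) [-x clear] — {P10, P3}
3. P8@(1, 2) [-x clear] — {P10, P3, P8}
4. P9@(1, 0) [-x clear] — {P10, P3, P8, P9}
5. P7@(0, 0) [-x clear] — {P10, P3, P7, P8, P9}

Valid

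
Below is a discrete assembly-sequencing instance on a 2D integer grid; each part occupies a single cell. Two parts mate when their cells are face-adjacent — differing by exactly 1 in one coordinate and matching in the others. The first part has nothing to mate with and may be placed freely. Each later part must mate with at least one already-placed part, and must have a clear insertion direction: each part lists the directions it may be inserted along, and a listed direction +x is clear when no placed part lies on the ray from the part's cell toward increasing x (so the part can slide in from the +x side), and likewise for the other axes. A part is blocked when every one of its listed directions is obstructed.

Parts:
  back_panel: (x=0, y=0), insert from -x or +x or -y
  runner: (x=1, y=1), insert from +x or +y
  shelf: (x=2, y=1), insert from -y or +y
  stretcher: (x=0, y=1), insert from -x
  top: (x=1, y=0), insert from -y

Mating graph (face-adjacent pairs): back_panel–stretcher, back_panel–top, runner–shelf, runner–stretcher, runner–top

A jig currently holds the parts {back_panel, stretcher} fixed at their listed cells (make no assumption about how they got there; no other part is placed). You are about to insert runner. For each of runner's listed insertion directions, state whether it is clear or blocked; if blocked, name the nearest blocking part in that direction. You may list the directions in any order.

+x: clear; +y: clear

+x: ray from runner(1, 1) has no placed part ⇒ clear
+y: ray from runner(1, 1) has no placed part ⇒ clear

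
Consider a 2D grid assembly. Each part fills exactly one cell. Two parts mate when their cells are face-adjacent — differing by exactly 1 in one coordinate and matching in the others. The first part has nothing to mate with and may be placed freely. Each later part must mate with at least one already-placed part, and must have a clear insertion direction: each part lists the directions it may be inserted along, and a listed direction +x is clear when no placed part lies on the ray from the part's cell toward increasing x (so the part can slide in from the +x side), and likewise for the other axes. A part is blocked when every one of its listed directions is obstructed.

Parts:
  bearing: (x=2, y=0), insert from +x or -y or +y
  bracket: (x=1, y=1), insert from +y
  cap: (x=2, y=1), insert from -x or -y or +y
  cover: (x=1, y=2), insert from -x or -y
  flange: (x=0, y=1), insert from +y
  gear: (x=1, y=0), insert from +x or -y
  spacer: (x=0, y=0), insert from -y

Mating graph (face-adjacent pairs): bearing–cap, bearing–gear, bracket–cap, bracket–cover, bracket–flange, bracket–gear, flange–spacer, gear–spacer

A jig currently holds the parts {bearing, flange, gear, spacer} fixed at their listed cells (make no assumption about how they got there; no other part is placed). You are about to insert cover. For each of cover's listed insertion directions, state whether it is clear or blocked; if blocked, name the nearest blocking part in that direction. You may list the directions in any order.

-x: clear; -y: blocked by gear

-x: ray from cover(1, 2) has no placed part ⇒ clear
-y: nearest on ray is gear@(1, 0) ⇒ blocked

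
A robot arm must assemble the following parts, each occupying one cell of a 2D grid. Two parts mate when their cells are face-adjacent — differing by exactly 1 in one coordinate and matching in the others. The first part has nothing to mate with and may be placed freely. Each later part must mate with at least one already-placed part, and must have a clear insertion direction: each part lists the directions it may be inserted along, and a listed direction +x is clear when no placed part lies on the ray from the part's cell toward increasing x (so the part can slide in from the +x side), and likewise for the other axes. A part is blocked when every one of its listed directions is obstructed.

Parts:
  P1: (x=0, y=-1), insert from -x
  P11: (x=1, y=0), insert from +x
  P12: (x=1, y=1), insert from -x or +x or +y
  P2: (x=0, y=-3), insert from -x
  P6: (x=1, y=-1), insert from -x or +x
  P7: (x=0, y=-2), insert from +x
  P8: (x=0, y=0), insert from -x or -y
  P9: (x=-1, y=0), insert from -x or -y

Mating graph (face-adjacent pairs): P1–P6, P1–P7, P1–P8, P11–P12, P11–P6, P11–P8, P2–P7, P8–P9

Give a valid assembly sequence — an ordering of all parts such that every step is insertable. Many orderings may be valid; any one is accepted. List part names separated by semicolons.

1. P12@(1, 1) [-x clear] — {P12}
2. P11@(1, 0) [+x clear] — {P11, P12}
3. P8@(0, 0) [-x clear] — {P11, P12, P8}
4. P1@(0, -1) [-x clear] — {P1, P11, P12, P8}
5. P7@(0, -2) [+x clear] — {P1, P11, P12, P7, P8}
6. P6@(1, -1) [+x clear] — {P1, P11, P12, P6, P7, P8}
7. P2@(0, -3) [-x clear] — {P1, P11, P12, P2, P6, P7, P8}
8. P9@(-1, 0) [-x clear] — {P1, P11, P12, P2, P6, P7, P8, P9}

P12; P11; P8; P1; P7; P6; P2; P9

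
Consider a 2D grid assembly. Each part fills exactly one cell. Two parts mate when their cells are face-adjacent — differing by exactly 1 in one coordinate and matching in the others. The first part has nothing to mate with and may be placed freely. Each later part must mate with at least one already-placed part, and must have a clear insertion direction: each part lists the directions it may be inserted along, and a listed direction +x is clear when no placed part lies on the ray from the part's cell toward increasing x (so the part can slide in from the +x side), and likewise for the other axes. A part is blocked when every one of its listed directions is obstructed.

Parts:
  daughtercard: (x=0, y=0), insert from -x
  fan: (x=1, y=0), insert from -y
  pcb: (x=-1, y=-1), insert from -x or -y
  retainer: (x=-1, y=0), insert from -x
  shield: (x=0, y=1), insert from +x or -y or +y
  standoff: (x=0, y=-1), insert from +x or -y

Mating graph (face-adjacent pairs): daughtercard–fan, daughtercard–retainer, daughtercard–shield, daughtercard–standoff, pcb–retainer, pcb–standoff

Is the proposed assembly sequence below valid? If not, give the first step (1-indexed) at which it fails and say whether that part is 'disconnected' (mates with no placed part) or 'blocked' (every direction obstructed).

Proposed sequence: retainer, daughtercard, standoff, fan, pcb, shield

Invalid at step 2 (blocked)

1. retainer@(-1, 0) [-x clear] — {retainer}
2. daughtercard@(0, 0) — -x all obstructed ⇒ blocked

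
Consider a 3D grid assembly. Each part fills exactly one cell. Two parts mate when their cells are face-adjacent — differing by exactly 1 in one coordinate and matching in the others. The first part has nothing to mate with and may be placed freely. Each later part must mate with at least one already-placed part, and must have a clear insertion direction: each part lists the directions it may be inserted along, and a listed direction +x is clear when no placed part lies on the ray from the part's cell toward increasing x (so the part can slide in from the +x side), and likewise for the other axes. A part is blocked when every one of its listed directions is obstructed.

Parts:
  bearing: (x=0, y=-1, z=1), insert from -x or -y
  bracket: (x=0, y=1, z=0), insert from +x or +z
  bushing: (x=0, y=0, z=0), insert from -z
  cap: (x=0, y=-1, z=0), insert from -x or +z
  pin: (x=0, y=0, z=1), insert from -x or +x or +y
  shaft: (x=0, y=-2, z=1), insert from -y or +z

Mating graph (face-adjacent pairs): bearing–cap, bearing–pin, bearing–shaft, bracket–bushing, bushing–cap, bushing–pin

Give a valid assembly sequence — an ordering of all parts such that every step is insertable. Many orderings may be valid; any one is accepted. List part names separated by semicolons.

bracket; bushing; pin; bearing; shaft; cap

1. bracket@(0, 1, 0) [+x clear] — {bracket}
2. bushing@(0, 0, 0) [-z clear] — {bracket, bushing}
3. pin@(0, 0, 1) [-x clear] — {bracket, bushing, pin}
4. bearing@(0, -1, 1) [-x clear] — {bearing, bracket, bushing, pin}
5. shaft@(0, -2, 1) [-y clear] — {bearing, bracket, bushing, pin, shaft}
6. cap@(0, -1, 0) [-x clear] — {bearing, bracket, bushing, cap, pin, shaft}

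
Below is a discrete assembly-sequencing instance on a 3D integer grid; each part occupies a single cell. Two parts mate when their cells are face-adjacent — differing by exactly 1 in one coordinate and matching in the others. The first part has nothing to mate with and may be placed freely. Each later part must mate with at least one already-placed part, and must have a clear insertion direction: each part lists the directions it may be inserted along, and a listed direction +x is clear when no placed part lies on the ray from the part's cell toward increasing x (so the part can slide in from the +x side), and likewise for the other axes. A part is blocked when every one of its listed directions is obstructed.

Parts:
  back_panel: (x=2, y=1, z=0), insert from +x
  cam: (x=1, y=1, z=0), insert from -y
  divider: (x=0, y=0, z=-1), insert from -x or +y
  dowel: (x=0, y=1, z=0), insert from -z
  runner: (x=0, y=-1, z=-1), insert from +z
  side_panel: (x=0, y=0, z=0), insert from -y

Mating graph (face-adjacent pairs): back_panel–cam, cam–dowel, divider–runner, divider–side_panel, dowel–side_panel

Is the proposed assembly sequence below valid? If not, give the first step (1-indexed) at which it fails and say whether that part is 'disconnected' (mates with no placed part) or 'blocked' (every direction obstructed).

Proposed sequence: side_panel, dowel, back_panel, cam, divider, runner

1. side_panel@(0, 0, 0) [-y clear] — {side_panel}
2. dowel@(0, 1, 0) [-z clear] — {dowel, side_panel}
3. back_panel@(2, 1, 0) — no placed neighbour ⇒ disconnected

Invalid at step 3 (disconnected)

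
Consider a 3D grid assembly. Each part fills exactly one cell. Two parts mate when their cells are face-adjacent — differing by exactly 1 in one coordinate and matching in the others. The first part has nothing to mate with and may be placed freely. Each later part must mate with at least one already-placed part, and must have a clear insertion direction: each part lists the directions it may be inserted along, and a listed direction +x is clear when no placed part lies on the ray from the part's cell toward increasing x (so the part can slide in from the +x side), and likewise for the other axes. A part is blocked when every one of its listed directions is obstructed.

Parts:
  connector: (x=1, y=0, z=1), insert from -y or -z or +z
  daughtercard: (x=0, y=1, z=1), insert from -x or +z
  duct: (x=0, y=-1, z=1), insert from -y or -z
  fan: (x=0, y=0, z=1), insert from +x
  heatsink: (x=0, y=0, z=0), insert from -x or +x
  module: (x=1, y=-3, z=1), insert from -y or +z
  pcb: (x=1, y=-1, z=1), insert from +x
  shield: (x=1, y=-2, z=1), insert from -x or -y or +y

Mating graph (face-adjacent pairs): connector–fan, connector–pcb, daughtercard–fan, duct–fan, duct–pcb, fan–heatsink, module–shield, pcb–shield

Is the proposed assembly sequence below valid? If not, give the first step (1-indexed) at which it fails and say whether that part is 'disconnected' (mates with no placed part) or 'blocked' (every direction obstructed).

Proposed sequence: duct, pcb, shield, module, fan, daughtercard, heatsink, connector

Valid

1. duct@(0, -1, 1) [-y clear] — {duct}
2. pcb@(1, -1, 1) [+x clear] — {duct, pcb}
3. shield@(1, -2, 1) [-x clear] — {duct, pcb, shield}
4. module@(1, -3, 1) [-y clear] — {duct, module, pcb, shield}
5. fan@(0, 0, 1) [+x clear] — {duct, fan, module, pcb, shield}
6. daughtercard@(0, 1, 1) [-x clear] — {daughtercard, duct, fan, module, pcb, shield}
7. heatsink@(0, 0, 0) [-x clear] — {daughtercard, duct, fan, heatsink, module, pcb, shield}
8. connector@(1, 0, 1) [-z clear] — {connector, daughtercard, duct, fan, heatsink, module, pcb, shield}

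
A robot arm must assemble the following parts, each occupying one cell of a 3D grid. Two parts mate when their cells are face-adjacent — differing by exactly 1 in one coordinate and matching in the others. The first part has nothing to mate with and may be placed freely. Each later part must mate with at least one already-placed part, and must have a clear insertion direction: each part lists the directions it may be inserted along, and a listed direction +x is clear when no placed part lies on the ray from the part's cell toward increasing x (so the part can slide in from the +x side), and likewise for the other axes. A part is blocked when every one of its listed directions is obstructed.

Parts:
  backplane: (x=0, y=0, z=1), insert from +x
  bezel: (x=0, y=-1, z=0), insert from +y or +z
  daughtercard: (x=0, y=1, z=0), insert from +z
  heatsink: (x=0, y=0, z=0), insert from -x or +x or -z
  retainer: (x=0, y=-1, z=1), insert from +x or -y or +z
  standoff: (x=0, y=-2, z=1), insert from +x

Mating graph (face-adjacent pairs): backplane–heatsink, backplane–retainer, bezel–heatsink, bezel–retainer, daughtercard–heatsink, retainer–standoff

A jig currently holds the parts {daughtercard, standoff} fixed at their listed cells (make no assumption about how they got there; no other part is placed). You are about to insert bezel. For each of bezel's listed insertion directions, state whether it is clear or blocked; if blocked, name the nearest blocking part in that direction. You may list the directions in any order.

+y: blocked by daughtercard; +z: clear

+y: nearest on ray is daughtercard@(0, 1, 0) ⇒ blocked
+z: ray from bezel(0, -1, 0) has no placed part ⇒ clear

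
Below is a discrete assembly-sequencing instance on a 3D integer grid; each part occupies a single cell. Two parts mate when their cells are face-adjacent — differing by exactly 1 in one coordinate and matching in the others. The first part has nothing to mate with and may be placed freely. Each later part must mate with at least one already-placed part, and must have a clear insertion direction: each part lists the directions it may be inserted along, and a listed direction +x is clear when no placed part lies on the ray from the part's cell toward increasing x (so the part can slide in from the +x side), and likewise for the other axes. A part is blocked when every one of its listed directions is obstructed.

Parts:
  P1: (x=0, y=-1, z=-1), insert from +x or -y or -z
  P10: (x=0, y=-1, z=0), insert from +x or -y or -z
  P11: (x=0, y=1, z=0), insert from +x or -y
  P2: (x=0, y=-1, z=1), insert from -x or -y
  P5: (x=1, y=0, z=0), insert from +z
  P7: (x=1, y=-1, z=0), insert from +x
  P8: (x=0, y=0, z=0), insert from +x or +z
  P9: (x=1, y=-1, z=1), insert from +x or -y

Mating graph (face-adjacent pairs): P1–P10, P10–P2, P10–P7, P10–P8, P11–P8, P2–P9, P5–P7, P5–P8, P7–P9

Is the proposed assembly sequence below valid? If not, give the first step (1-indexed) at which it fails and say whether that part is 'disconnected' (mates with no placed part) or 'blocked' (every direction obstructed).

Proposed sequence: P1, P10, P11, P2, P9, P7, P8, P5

Invalid at step 3 (disconnected)

1. P1@(0, -1, -1) [+x clear] — {P1}
2. P10@(0, -1, 0) [+x clear] — {P1, P10}
3. P11@(0, 1, 0) — no placed neighbour ⇒ disconnected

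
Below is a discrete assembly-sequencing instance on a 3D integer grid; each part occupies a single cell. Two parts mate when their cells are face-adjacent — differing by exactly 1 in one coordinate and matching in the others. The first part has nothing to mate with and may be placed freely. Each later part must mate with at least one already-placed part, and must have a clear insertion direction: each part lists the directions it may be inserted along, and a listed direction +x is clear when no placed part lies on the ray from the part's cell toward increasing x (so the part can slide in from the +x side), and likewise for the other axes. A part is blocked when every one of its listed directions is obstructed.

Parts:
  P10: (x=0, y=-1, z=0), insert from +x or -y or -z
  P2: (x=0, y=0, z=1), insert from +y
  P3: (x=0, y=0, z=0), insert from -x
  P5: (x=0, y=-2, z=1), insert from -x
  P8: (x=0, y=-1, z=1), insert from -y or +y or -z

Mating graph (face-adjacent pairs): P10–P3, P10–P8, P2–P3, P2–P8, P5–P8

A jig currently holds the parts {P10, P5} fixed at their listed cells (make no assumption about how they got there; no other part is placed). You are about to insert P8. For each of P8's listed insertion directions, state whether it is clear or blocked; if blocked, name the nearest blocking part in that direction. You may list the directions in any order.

+y: clear; -y: blocked by P5; -z: blocked by P10

-y: nearest on ray is P5@(0, -2, 1) ⇒ blocked
+y: ray from P8(0, -1, 1) has no placed part ⇒ clear
-z: nearest on ray is P10@(0, -1, 0) ⇒ blocked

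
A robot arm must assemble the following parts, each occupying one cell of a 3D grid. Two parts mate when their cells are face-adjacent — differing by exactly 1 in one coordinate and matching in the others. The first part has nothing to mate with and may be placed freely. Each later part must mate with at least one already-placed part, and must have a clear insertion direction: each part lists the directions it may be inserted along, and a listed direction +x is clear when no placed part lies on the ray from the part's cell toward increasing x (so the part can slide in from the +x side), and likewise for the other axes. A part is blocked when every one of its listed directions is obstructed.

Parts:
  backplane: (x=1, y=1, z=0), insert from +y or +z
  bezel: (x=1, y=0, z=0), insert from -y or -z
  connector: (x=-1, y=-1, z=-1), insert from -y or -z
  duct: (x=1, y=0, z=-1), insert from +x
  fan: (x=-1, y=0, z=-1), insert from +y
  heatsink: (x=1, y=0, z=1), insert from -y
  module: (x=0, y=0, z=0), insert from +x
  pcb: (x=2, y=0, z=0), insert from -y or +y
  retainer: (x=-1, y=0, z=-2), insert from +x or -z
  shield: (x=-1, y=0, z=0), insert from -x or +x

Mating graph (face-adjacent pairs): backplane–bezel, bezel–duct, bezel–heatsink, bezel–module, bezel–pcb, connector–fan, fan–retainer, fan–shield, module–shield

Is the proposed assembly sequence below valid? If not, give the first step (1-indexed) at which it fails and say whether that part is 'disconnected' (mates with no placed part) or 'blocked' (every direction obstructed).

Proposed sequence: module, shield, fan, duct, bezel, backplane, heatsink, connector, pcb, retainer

Invalid at step 4 (disconnected)

1. module@(0, 0, 0) [+x clear] — {module}
2. shield@(-1, 0, 0) [-x clear] — {module, shield}
3. fan@(-1, 0, -1) [+y clear] — {fan, module, shield}
4. duct@(1, 0, -1) — no placed neighbour ⇒ disconnected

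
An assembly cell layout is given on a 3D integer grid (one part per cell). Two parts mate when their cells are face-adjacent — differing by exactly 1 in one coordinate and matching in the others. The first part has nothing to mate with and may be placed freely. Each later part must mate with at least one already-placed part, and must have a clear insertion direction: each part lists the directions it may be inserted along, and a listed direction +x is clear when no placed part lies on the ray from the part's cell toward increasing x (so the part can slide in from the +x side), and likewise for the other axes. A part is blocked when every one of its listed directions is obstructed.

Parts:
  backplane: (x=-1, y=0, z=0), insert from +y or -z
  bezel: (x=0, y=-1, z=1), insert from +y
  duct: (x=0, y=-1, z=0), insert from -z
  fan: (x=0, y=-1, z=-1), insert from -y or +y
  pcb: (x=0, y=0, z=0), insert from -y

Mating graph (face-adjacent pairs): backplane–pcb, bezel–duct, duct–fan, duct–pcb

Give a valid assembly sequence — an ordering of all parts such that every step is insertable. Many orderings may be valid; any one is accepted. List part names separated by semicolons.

pcb; backplane; duct; bezel; fan

1. pcb@(0, 0, 0) [-y clear] — {pcb}
2. backplane@(-1, 0, 0) [+y clear] — {backplane, pcb}
3. duct@(0, -1, 0) [-z clear] — {backplane, duct, pcb}
4. bezel@(0, -1, 1) [+y clear] — {backplane, bezel, duct, pcb}
5. fan@(0, -1, -1) [-y clear] — {backplane, bezel, duct, fan, pcb}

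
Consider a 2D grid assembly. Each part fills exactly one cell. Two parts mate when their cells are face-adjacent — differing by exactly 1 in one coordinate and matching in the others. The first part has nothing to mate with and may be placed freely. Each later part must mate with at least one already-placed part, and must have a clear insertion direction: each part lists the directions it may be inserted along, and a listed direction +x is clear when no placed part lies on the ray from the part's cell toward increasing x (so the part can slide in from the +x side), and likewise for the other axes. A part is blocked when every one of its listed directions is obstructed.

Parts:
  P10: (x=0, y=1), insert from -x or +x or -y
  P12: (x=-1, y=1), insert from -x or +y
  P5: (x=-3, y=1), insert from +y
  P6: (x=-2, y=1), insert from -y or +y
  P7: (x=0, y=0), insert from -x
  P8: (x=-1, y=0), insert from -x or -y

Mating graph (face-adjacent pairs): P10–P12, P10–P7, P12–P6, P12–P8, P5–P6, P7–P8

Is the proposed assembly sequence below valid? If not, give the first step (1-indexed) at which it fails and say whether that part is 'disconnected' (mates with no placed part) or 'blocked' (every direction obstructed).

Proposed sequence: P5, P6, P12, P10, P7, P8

1. P5@(-3, 1) [+y clear] — {P5}
2. P6@(-2, 1) [-y clear] — {P5, P6}
3. P12@(-1, 1) [+y clear] — {P12, P5, P6}
4. P10@(0, 1) [+x clear] — {P10, P12, P5, P6}
5. P7@(0, 0) [-x clear] — {P10, P12, P5, P6, P7}
6. P8@(-1, 0) [-x clear] — {P10, P12, P5, P6, P7, P8}

Valid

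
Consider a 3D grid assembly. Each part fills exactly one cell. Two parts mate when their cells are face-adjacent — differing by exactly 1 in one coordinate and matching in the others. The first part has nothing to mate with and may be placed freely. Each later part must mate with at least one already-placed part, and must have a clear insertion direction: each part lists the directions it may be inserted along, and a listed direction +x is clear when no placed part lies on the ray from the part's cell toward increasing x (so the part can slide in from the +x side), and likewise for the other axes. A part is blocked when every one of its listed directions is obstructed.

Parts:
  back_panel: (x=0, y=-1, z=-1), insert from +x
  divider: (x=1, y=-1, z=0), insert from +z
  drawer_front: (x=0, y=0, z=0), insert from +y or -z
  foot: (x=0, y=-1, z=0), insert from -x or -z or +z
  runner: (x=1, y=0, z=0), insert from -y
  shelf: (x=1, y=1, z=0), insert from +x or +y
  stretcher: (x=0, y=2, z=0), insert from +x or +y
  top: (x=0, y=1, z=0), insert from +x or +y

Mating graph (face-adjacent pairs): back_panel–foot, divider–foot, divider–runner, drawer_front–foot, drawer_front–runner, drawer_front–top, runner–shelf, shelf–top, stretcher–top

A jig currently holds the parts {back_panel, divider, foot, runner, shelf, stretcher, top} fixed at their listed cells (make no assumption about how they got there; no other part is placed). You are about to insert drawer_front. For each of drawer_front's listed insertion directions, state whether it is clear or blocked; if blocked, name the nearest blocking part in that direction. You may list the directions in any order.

+y: nearest on ray is top@(0, 1, 0) ⇒ blocked
-z: ray from drawer_front(0, 0, 0) has no placed part ⇒ clear

+y: blocked by top; -z: clear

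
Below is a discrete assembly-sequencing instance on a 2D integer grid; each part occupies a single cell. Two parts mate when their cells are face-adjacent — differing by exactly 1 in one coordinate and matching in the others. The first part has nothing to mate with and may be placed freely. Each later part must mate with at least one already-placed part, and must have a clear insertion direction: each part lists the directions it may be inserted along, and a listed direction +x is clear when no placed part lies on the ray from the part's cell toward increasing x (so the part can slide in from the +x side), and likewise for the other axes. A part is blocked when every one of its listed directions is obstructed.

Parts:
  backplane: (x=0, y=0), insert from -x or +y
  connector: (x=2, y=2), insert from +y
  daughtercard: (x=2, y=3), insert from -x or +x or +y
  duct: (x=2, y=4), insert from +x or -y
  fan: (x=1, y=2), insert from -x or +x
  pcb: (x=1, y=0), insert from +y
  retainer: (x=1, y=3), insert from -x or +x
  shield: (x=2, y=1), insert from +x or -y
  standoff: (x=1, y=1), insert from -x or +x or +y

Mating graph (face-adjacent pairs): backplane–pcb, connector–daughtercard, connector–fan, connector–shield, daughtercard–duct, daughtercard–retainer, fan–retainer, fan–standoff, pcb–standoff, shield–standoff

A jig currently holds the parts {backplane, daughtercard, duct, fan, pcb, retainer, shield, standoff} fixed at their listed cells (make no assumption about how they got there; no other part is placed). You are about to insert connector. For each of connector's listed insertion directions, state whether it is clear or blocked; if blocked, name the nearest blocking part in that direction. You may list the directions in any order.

+y: nearest on ray is daughtercard@(2, 3) ⇒ blocked

+y: blocked by daughtercard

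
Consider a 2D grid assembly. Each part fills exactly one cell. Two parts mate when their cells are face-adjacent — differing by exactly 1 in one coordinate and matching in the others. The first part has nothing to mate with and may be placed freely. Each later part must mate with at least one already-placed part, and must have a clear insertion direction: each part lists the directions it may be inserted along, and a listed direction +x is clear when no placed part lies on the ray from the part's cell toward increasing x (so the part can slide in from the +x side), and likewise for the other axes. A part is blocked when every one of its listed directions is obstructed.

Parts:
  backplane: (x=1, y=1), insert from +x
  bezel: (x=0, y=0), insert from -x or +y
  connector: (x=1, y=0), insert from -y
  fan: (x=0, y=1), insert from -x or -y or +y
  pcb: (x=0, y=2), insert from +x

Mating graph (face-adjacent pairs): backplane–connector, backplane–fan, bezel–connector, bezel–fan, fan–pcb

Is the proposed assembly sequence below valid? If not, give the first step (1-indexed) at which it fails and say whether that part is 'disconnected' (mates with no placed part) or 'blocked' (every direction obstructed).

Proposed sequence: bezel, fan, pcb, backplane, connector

1. bezel@(0, 0) [-x clear] — {bezel}
2. fan@(0, 1) [-x clear] — {bezel, fan}
3. pcb@(0, 2) [+x clear] — {bezel, fan, pcb}
4. backplane@(1, 1) [+x clear] — {backplane, bezel, fan, pcb}
5. connector@(1, 0) [-y clear] — {backplane, bezel, connector, fan, pcb}

Valid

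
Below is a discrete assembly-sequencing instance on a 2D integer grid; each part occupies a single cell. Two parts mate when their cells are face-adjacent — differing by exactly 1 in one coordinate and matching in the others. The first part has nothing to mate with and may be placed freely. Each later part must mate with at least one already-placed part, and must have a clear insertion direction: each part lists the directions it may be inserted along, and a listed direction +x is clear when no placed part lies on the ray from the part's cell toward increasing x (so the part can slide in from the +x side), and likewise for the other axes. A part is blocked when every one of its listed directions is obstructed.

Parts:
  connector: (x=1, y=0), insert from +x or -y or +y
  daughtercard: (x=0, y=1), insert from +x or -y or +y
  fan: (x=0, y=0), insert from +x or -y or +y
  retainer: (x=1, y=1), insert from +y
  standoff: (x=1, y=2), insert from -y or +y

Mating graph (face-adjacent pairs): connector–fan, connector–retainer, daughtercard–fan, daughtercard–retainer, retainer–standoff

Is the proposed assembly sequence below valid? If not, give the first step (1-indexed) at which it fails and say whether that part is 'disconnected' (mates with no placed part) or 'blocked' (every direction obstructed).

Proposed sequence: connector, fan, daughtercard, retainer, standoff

1. connector@(1, 0) [+x clear] — {connector}
2. fan@(0, 0) [-y clear] — {connector, fan}
3. daughtercard@(0, 1) [+x clear] — {connector, daughtercard, fan}
4. retainer@(1, 1) [+y clear] — {connector, daughtercard, fan, retainer}
5. standoff@(1, 2) [+y clear] — {connector, daughtercard, fan, retainer, standoff}

Valid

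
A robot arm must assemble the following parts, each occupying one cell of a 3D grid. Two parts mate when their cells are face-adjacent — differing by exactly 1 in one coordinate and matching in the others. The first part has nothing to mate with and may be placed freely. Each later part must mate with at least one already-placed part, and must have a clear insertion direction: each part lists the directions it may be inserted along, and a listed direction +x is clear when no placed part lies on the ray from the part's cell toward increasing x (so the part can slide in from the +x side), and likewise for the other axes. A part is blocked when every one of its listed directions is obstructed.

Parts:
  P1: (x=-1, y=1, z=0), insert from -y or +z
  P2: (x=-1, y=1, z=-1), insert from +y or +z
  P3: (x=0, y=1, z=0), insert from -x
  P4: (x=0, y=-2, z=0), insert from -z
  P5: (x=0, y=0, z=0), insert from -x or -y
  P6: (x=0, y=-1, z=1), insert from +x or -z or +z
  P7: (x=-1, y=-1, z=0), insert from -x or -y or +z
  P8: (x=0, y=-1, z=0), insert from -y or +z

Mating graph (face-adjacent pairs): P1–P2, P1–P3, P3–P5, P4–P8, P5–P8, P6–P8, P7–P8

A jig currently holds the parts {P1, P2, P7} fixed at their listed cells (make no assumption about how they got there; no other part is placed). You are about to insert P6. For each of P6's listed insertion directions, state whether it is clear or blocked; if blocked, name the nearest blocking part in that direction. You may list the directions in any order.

+x: ray from P6(0, -1, 1) has no placed part ⇒ clear
-z: ray from P6(0, -1, 1) has no placed part ⇒ clear
+z: ray from P6(0, -1, 1) has no placed part ⇒ clear

+x: clear; +z: clear; -z: clear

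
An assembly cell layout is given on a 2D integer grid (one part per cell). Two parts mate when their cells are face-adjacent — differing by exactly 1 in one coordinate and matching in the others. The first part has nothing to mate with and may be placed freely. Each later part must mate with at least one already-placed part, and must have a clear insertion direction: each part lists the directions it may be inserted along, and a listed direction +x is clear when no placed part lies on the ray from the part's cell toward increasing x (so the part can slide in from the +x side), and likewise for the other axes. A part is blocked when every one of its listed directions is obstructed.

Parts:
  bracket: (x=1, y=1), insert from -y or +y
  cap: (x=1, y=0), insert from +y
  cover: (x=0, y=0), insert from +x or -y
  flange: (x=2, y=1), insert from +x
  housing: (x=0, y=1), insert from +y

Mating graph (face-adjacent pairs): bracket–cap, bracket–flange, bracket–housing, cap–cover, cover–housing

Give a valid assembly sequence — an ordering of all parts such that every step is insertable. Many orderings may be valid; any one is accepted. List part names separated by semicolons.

cap; cover; housing; bracket; flange

1. cap@(1, 0) [+y clear] — {cap}
2. cover@(0, 0) [-y clear] — {cap, cover}
3. housing@(0, 1) [+y clear] — {cap, cover, housing}
4. bracket@(1, 1) [+y clear] — {bracket, cap, cover, housing}
5. flange@(2, 1) [+x clear] — {bracket, cap, cover, flange, housing}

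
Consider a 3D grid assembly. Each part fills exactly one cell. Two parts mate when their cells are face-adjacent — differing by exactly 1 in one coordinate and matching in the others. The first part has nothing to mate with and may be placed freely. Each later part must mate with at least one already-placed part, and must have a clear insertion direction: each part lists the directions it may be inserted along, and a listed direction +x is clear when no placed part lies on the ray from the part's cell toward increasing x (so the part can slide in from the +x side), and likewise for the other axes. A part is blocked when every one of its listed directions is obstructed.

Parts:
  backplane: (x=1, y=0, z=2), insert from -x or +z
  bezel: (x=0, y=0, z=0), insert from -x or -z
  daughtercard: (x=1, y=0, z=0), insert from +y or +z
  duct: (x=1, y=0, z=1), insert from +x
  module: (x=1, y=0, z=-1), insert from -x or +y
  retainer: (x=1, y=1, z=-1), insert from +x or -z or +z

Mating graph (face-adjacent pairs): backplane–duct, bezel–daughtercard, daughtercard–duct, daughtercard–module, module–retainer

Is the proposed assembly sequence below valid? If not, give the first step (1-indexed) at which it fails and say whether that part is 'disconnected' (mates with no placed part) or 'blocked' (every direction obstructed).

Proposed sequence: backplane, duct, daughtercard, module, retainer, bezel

Valid

1. backplane@(1, 0, 2) [-x clear] — {backplane}
2. duct@(1, 0, 1) [+x clear] — {backplane, duct}
3. daughtercard@(1, 0, 0) [+y clear] — {backplane, daughtercard, duct}
4. module@(1, 0, -1) [-x clear] — {backplane, daughtercard, duct, module}
5. retainer@(1, 1, -1) [+x clear] — {backplane, daughtercard, duct, module, retainer}
6. bezel@(0, 0, 0) [-x clear] — {backplane, bezel, daughtercard, duct, module, retainer}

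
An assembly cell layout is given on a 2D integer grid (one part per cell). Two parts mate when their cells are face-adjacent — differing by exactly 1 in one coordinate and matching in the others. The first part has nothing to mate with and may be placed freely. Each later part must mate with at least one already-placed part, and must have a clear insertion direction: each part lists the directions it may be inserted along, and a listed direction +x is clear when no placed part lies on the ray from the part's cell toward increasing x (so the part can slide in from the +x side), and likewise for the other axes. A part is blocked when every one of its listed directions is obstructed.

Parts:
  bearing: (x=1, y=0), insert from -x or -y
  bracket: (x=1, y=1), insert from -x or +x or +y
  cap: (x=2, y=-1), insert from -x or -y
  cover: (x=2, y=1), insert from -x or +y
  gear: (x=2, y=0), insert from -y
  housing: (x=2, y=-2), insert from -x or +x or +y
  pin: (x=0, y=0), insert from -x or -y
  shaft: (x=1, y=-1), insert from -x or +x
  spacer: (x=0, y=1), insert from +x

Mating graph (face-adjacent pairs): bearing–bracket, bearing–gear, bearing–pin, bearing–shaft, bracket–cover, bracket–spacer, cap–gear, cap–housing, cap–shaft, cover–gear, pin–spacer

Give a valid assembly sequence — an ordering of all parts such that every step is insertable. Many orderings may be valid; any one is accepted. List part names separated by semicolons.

1. bearing@(1, 0) [-x clear] — {bearing}
2. pin@(0, 0) [-x clear] — {bearing, pin}
3. gear@(2, 0) [-y clear] — {bearing, gear, pin}
4. cap@(2, -1) [-x clear] — {bearing, cap, gear, pin}
5. housing@(2, -2) [-x clear] — {bearing, cap, gear, housing, pin}
6. spacer@(0, 1) [+x clear] — {bearing, cap, gear, housing, pin, spacer}
7. cover@(2, 1) [+y clear] — {bearing, cap, cover, gear, housing, pin, spacer}
8. shaft@(1, -1) [-x clear] — {bearing, cap, cover, gear, housing, pin, shaft, spacer}
9. bracket@(1, 1) [+y clear] — {bearing, bracket, cap, cover, gear, housing, pin, shaft, spacer}

bearing; pin; gear; cap; housing; spacer; cover; shaft; bracket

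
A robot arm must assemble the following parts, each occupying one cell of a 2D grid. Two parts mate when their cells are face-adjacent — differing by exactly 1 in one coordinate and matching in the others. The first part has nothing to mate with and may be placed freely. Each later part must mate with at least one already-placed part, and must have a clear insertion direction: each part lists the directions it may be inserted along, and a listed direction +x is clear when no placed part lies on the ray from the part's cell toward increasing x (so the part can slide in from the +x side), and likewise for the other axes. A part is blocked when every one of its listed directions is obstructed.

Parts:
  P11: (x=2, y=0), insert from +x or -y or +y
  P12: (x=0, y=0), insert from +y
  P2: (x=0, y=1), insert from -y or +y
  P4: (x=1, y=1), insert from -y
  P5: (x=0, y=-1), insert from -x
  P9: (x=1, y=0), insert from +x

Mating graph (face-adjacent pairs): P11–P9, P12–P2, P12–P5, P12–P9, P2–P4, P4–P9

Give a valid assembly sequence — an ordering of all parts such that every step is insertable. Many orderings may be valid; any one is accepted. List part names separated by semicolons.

1. P4@(1, 1) [-y clear] — {P4}
2. P9@(1, 0) [+x clear] — {P4, P9}
3. P12@(0, 0) [+y clear] — {P12, P4, P9}
4. P2@(0, 1) [+y clear] — {P12, P2, P4, P9}
5. P11@(2, 0) [+x clear] — {P11, P12, P2, P4, P9}
6. P5@(0, -1) [-x clear] — {P11, P12, P2, P4, P5, P9}

P4; P9; P12; P2; P11; P5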